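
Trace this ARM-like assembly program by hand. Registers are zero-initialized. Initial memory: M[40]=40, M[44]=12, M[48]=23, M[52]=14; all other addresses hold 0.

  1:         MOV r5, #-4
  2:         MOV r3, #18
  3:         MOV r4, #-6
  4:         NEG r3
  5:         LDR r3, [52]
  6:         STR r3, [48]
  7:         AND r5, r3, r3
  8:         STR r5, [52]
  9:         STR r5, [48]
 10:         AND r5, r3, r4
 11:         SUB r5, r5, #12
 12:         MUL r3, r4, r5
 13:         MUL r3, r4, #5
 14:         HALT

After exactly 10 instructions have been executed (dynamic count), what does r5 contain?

MOV r5, #-4 → r5=-4
MOV r3, #18 → r3=18
MOV r4, #-6 → r4=-6
NEG r3 → r3=-(18)=-18
LDR r3, [52] → r3=M[52]=14
STR r3, [48] → M[48]=14
AND r5, r3, r3 → r5=14&14=14
STR r5, [52] → M[52]=14
STR r5, [48] → M[48]=14
AND r5, r3, r4 → r5=14&(-6)=10
After step 10: r5 = 10.

10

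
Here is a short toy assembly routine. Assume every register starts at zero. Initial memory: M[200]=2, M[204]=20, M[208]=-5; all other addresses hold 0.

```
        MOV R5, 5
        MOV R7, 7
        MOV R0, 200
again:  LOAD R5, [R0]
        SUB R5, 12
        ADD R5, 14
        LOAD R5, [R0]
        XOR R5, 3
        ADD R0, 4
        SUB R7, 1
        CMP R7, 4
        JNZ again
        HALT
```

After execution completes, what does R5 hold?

-8

R5=5
R7=7
R0=200
R5=M[200]=2
R5=2-12=-10
R5=(-10)+14=4
R5=M[200]=2
R5=2^3=1
R0=200+4=204
R7=7-1=6
CMP R7, 4  (cmp 6,4)
JNZ again: taken
R5=M[204]=20
R5=20-12=8
R5=8+14=22
R5=M[204]=20
R5=20^3=23
R0=204+4=208
R7=6-1=5
CMP R7, 4  (cmp 5,4)
JNZ again: taken
R5=M[208]=-5
R5=(-5)-12=-17
R5=(-17)+14=-3
R5=M[208]=-5
R5=(-5)^3=-8
R0=208+4=212
R7=5-1=4
CMP R7, 4  (cmp 4,4)
JNZ again: not taken
halt.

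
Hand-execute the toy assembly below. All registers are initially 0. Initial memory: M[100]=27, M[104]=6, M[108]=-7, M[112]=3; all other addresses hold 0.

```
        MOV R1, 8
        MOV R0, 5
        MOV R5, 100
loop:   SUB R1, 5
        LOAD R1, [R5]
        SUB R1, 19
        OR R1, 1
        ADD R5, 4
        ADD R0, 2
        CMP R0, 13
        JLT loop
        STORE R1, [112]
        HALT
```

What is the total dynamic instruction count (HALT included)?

37

R1=8
R0=5
R5=100
R1=8-5=3
R1=M[100]=27
R1=27-19=8
R1=8|1=9
R5=100+4=104
R0=5+2=7
CMP R0, 13  (cmp 7,13)
JLT loop: taken
R1=9-5=4
R1=M[104]=6
R1=6-19=-13
R1=(-13)|1=-13
R5=104+4=108
R0=7+2=9
CMP R0, 13  (cmp 9,13)
JLT loop: taken
R1=(-13)-5=-18
R1=M[108]=-7
R1=(-7)-19=-26
R1=(-26)|1=-25
R5=108+4=112
R0=9+2=11
CMP R0, 13  (cmp 11,13)
JLT loop: taken
R1=(-25)-5=-30
R1=M[112]=3
R1=3-19=-16
R1=(-16)|1=-15
R5=112+4=116
R0=11+2=13
CMP R0, 13  (cmp 13,13)
JLT loop: not taken
STORE R1, [112] → M[112]=-15
halt.
Total executed instructions: 37.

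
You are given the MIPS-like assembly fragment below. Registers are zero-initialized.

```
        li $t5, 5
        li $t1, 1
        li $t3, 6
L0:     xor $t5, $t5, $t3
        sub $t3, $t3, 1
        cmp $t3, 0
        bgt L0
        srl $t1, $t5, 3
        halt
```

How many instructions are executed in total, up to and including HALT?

29

li $t5, 5 → $t5=5
li $t1, 1 → $t1=1
li $t3, 6 → $t3=6
xor $t5, $t5, $t3 → $t5=5^6=3
sub $t3, $t3, 1 → $t3=6-1=5
cmp $t3, 0  (cmp 5,0)
bgt L0: taken
xor $t5, $t5, $t3 → $t5=3^5=6
sub $t3, $t3, 1 → $t3=5-1=4
cmp $t3, 0  (cmp 4,0)
bgt L0: taken
xor $t5, $t5, $t3 → $t5=6^4=2
sub $t3, $t3, 1 → $t3=4-1=3
cmp $t3, 0  (cmp 3,0)
bgt L0: taken
xor $t5, $t5, $t3 → $t5=2^3=1
sub $t3, $t3, 1 → $t3=3-1=2
cmp $t3, 0  (cmp 2,0)
bgt L0: taken
xor $t5, $t5, $t3 → $t5=1^2=3
sub $t3, $t3, 1 → $t3=2-1=1
cmp $t3, 0  (cmp 1,0)
bgt L0: taken
xor $t5, $t5, $t3 → $t5=3^1=2
sub $t3, $t3, 1 → $t3=1-1=0
cmp $t3, 0  (cmp 0,0)
bgt L0: not taken
srl $t1, $t5, 3 → $t1=2>>3=0
halt.
Total executed instructions: 29.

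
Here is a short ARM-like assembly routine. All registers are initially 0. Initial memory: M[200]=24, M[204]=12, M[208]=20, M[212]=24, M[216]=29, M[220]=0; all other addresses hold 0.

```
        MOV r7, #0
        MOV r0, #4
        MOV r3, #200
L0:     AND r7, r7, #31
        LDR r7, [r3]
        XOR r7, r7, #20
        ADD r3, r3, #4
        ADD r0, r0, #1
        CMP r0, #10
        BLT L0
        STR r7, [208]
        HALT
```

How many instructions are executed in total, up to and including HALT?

47

MOV r7, #0 → r7=0
MOV r0, #4 → r0=4
MOV r3, #200 → r3=200
AND r7, r7, #31 → r7=0&31=0
LDR r7, [r3] → r7=M[200]=24
XOR r7, r7, #20 → r7=24^20=12
ADD r3, r3, #4 → r3=200+4=204
ADD r0, r0, #1 → r0=4+1=5
CMP r0, #10  (cmp 5,10)
BLT L0: taken
AND r7, r7, #31 → r7=12&31=12
LDR r7, [r3] → r7=M[204]=12
XOR r7, r7, #20 → r7=12^20=24
ADD r3, r3, #4 → r3=204+4=208
ADD r0, r0, #1 → r0=5+1=6
CMP r0, #10  (cmp 6,10)
BLT L0: taken
AND r7, r7, #31 → r7=24&31=24
LDR r7, [r3] → r7=M[208]=20
XOR r7, r7, #20 → r7=20^20=0
ADD r3, r3, #4 → r3=208+4=212
ADD r0, r0, #1 → r0=6+1=7
CMP r0, #10  (cmp 7,10)
BLT L0: taken
AND r7, r7, #31 → r7=0&31=0
LDR r7, [r3] → r7=M[212]=24
XOR r7, r7, #20 → r7=24^20=12
ADD r3, r3, #4 → r3=212+4=216
ADD r0, r0, #1 → r0=7+1=8
CMP r0, #10  (cmp 8,10)
BLT L0: taken
AND r7, r7, #31 → r7=12&31=12
LDR r7, [r3] → r7=M[216]=29
XOR r7, r7, #20 → r7=29^20=9
ADD r3, r3, #4 → r3=216+4=220
ADD r0, r0, #1 → r0=8+1=9
CMP r0, #10  (cmp 9,10)
BLT L0: taken
AND r7, r7, #31 → r7=9&31=9
LDR r7, [r3] → r7=M[220]=0
XOR r7, r7, #20 → r7=0^20=20
ADD r3, r3, #4 → r3=220+4=224
ADD r0, r0, #1 → r0=9+1=10
CMP r0, #10  (cmp 10,10)
BLT L0: not taken
STR r7, [208] → M[208]=20
halt.
Total executed instructions: 47.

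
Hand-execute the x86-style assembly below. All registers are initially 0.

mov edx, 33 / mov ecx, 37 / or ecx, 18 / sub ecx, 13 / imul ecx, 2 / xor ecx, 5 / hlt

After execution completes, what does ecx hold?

mov edx, 33 → edx=33
mov ecx, 37 → ecx=37
or ecx, 18 → ecx=37|18=55
sub ecx, 13 → ecx=55-13=42
imul ecx, 2 → ecx=42*2=84
xor ecx, 5 → ecx=84^5=81
halt.

81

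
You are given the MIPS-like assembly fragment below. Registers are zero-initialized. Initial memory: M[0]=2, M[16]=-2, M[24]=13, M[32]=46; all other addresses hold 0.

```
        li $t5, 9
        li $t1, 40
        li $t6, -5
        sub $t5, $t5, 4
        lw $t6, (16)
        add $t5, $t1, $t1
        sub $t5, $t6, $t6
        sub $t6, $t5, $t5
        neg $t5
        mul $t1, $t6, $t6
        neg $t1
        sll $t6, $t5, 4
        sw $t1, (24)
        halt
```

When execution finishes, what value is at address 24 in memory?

0

after li $t5, 9: $t5=9
after li $t1, 40: $t1=40
after li $t6, -5: $t6=-5
after sub $t5, $t5, 4: $t5=9-4=5
after lw $t6, (16): $t6=M[16]=-2
after add $t5, $t1, $t1: $t5=40+40=80
after sub $t5, $t6, $t6: $t5=(-2)-(-2)=0
after sub $t6, $t5, $t5: $t6=0-0=0
after neg $t5: $t5=-(0)=0
after mul $t1, $t6, $t6: $t1=0*0=0
after neg $t1: $t1=-(0)=0
after sll $t6, $t5, 4: $t6=0<<4=0
sw $t1, (24) → M[24]=0
halt.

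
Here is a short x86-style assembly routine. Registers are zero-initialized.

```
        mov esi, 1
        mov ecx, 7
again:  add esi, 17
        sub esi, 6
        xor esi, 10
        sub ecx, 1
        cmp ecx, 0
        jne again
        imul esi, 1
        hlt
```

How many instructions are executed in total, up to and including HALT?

46

after mov esi, 1: esi=1
after mov ecx, 7: ecx=7
after add esi, 17: esi=1+17=18
after sub esi, 6: esi=18-6=12
after xor esi, 10: esi=12^10=6
after sub ecx, 1: ecx=7-1=6
cmp ecx, 0  (cmp 6,0)
jne again: taken
after add esi, 17: esi=6+17=23
after sub esi, 6: esi=23-6=17
after xor esi, 10: esi=17^10=27
after sub ecx, 1: ecx=6-1=5
cmp ecx, 0  (cmp 5,0)
jne again: taken
after add esi, 17: esi=27+17=44
after sub esi, 6: esi=44-6=38
after xor esi, 10: esi=38^10=44
after sub ecx, 1: ecx=5-1=4
cmp ecx, 0  (cmp 4,0)
jne again: taken
after add esi, 17: esi=44+17=61
after sub esi, 6: esi=61-6=55
after xor esi, 10: esi=55^10=61
after sub ecx, 1: ecx=4-1=3
cmp ecx, 0  (cmp 3,0)
jne again: taken
after add esi, 17: esi=61+17=78
after sub esi, 6: esi=78-6=72
after xor esi, 10: esi=72^10=66
after sub ecx, 1: ecx=3-1=2
cmp ecx, 0  (cmp 2,0)
jne again: taken
after add esi, 17: esi=66+17=83
after sub esi, 6: esi=83-6=77
after xor esi, 10: esi=77^10=71
after sub ecx, 1: ecx=2-1=1
cmp ecx, 0  (cmp 1,0)
jne again: taken
after add esi, 17: esi=71+17=88
after sub esi, 6: esi=88-6=82
after xor esi, 10: esi=82^10=88
after sub ecx, 1: ecx=1-1=0
cmp ecx, 0  (cmp 0,0)
jne again: not taken
after imul esi, 1: esi=88*1=88
halt.
Total executed instructions: 46.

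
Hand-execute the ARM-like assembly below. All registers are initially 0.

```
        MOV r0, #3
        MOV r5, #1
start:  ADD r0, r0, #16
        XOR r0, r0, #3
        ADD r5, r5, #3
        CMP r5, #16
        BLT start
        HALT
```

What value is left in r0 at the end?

MOV r0, #3 → r0=3
MOV r5, #1 → r5=1
ADD r0, r0, #16 → r0=3+16=19
XOR r0, r0, #3 → r0=19^3=16
ADD r5, r5, #3 → r5=1+3=4
CMP r5, #16  (cmp 4,16)
BLT start: taken
ADD r0, r0, #16 → r0=16+16=32
XOR r0, r0, #3 → r0=32^3=35
ADD r5, r5, #3 → r5=4+3=7
CMP r5, #16  (cmp 7,16)
BLT start: taken
ADD r0, r0, #16 → r0=35+16=51
XOR r0, r0, #3 → r0=51^3=48
ADD r5, r5, #3 → r5=7+3=10
CMP r5, #16  (cmp 10,16)
BLT start: taken
ADD r0, r0, #16 → r0=48+16=64
XOR r0, r0, #3 → r0=64^3=67
ADD r5, r5, #3 → r5=10+3=13
CMP r5, #16  (cmp 13,16)
BLT start: taken
ADD r0, r0, #16 → r0=67+16=83
XOR r0, r0, #3 → r0=83^3=80
ADD r5, r5, #3 → r5=13+3=16
CMP r5, #16  (cmp 16,16)
BLT start: not taken
halt.

80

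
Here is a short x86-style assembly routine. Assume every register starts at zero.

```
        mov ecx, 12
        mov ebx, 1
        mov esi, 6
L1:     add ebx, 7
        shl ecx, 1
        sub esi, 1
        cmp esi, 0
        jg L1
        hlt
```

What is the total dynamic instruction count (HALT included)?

34

mov ecx, 12 → ecx=12
mov ebx, 1 → ebx=1
mov esi, 6 → esi=6
add ebx, 7 → ebx=1+7=8
shl ecx, 1 → ecx=12<<1=24
sub esi, 1 → esi=6-1=5
cmp esi, 0  (cmp 5,0)
jg L1: taken
add ebx, 7 → ebx=8+7=15
shl ecx, 1 → ecx=24<<1=48
sub esi, 1 → esi=5-1=4
cmp esi, 0  (cmp 4,0)
jg L1: taken
add ebx, 7 → ebx=15+7=22
shl ecx, 1 → ecx=48<<1=96
sub esi, 1 → esi=4-1=3
cmp esi, 0  (cmp 3,0)
jg L1: taken
add ebx, 7 → ebx=22+7=29
shl ecx, 1 → ecx=96<<1=192
sub esi, 1 → esi=3-1=2
cmp esi, 0  (cmp 2,0)
jg L1: taken
add ebx, 7 → ebx=29+7=36
shl ecx, 1 → ecx=192<<1=384
sub esi, 1 → esi=2-1=1
cmp esi, 0  (cmp 1,0)
jg L1: taken
add ebx, 7 → ebx=36+7=43
shl ecx, 1 → ecx=384<<1=768
sub esi, 1 → esi=1-1=0
cmp esi, 0  (cmp 0,0)
jg L1: not taken
halt.
Total executed instructions: 34.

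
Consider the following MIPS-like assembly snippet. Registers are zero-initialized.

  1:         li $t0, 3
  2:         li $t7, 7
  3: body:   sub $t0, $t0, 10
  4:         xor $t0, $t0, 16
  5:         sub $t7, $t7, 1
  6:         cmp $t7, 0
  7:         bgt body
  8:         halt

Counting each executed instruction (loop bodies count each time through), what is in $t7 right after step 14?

li $t0, 3 → $t0=3
li $t7, 7 → $t7=7
sub $t0, $t0, 10 → $t0=3-10=-7
xor $t0, $t0, 16 → $t0=(-7)^16=-23
sub $t7, $t7, 1 → $t7=7-1=6
cmp $t7, 0  (cmp 6,0)
bgt body: taken
sub $t0, $t0, 10 → $t0=(-23)-10=-33
xor $t0, $t0, 16 → $t0=(-33)^16=-49
sub $t7, $t7, 1 → $t7=6-1=5
cmp $t7, 0  (cmp 5,0)
bgt body: taken
sub $t0, $t0, 10 → $t0=(-49)-10=-59
xor $t0, $t0, 16 → $t0=(-59)^16=-43
After step 14: $t7 = 5.

5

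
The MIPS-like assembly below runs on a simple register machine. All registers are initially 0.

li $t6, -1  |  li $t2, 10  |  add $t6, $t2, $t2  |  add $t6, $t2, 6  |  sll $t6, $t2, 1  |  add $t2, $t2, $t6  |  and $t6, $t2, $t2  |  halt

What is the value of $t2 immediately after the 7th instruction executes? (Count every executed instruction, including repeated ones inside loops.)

30

$t6=-1
$t2=10
$t6=10+10=20
$t6=10+6=16
$t6=10<<1=20
$t2=10+20=30
$t6=30&30=30
After step 7: $t2 = 30.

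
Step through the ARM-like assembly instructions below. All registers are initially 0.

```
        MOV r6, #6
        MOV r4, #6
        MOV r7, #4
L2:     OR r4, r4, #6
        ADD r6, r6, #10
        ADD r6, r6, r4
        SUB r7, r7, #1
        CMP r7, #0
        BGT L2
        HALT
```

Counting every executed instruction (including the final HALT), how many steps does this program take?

r6=6
r4=6
r7=4
r4=6|6=6
r6=6+10=16
r6=16+6=22
r7=4-1=3
CMP r7, #0  (cmp 3,0)
BGT L2: taken
r4=6|6=6
r6=22+10=32
r6=32+6=38
r7=3-1=2
CMP r7, #0  (cmp 2,0)
BGT L2: taken
r4=6|6=6
r6=38+10=48
r6=48+6=54
r7=2-1=1
CMP r7, #0  (cmp 1,0)
BGT L2: taken
r4=6|6=6
r6=54+10=64
r6=64+6=70
r7=1-1=0
CMP r7, #0  (cmp 0,0)
BGT L2: not taken
halt.
Total executed instructions: 28.

28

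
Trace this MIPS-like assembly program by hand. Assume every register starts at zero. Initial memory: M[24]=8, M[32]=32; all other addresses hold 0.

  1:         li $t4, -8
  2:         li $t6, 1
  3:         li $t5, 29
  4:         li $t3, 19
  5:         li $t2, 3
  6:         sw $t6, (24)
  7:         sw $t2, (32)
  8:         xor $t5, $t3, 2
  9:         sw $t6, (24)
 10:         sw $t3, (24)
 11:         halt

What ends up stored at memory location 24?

19

li $t4, -8 → $t4=-8
li $t6, 1 → $t6=1
li $t5, 29 → $t5=29
li $t3, 19 → $t3=19
li $t2, 3 → $t2=3
sw $t6, (24) → M[24]=1
sw $t2, (32) → M[32]=3
xor $t5, $t3, 2 → $t5=19^2=17
sw $t6, (24) → M[24]=1
sw $t3, (24) → M[24]=19
halt.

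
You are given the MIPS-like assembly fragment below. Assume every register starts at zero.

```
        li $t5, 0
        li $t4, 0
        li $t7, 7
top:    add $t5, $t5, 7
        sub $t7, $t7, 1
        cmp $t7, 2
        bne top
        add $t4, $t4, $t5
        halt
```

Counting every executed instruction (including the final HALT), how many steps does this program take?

25

after li $t5, 0: $t5=0
after li $t4, 0: $t4=0
after li $t7, 7: $t7=7
after add $t5, $t5, 7: $t5=0+7=7
after sub $t7, $t7, 1: $t7=7-1=6
cmp $t7, 2  (cmp 6,2)
bne top: taken
after add $t5, $t5, 7: $t5=7+7=14
after sub $t7, $t7, 1: $t7=6-1=5
cmp $t7, 2  (cmp 5,2)
bne top: taken
after add $t5, $t5, 7: $t5=14+7=21
after sub $t7, $t7, 1: $t7=5-1=4
cmp $t7, 2  (cmp 4,2)
bne top: taken
after add $t5, $t5, 7: $t5=21+7=28
after sub $t7, $t7, 1: $t7=4-1=3
cmp $t7, 2  (cmp 3,2)
bne top: taken
after add $t5, $t5, 7: $t5=28+7=35
after sub $t7, $t7, 1: $t7=3-1=2
cmp $t7, 2  (cmp 2,2)
bne top: not taken
after add $t4, $t4, $t5: $t4=0+35=35
halt.
Total executed instructions: 25.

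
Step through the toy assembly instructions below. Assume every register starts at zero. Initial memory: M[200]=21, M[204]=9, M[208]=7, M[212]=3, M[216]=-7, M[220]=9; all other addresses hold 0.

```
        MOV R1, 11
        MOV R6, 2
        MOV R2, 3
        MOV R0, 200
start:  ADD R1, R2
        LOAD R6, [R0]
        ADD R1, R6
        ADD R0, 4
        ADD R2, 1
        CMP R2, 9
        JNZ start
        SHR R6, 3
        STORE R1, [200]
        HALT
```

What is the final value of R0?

224

R1=11
R6=2
R2=3
R0=200
R1=11+3=14
R6=M[200]=21
R1=14+21=35
R0=200+4=204
R2=3+1=4
CMP R2, 9  (cmp 4,9)
JNZ start: taken
R1=35+4=39
R6=M[204]=9
R1=39+9=48
R0=204+4=208
R2=4+1=5
CMP R2, 9  (cmp 5,9)
JNZ start: taken
R1=48+5=53
R6=M[208]=7
R1=53+7=60
R0=208+4=212
R2=5+1=6
CMP R2, 9  (cmp 6,9)
JNZ start: taken
R1=60+6=66
R6=M[212]=3
R1=66+3=69
R0=212+4=216
R2=6+1=7
CMP R2, 9  (cmp 7,9)
JNZ start: taken
R1=69+7=76
R6=M[216]=-7
R1=76+(-7)=69
R0=216+4=220
R2=7+1=8
CMP R2, 9  (cmp 8,9)
JNZ start: taken
R1=69+8=77
R6=M[220]=9
R1=77+9=86
R0=220+4=224
R2=8+1=9
CMP R2, 9  (cmp 9,9)
JNZ start: not taken
R6=9>>3=1
STORE R1, [200] → M[200]=86
halt.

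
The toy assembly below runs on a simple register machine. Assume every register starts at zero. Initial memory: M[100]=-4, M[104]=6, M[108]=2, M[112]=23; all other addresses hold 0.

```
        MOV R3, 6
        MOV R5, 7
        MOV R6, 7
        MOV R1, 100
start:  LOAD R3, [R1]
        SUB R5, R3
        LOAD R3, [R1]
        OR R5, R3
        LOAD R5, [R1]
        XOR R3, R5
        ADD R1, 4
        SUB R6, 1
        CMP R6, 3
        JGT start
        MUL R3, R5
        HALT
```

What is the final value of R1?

116

R3=6
R5=7
R6=7
R1=100
R3=M[100]=-4
R5=7-(-4)=11
R3=M[100]=-4
R5=11|(-4)=-1
R5=M[100]=-4
R3=(-4)^(-4)=0
R1=100+4=104
R6=7-1=6
CMP R6, 3  (cmp 6,3)
JGT start: taken
R3=M[104]=6
R5=(-4)-6=-10
R3=M[104]=6
R5=(-10)|6=-10
R5=M[104]=6
R3=6^6=0
R1=104+4=108
R6=6-1=5
CMP R6, 3  (cmp 5,3)
JGT start: taken
R3=M[108]=2
R5=6-2=4
R3=M[108]=2
R5=4|2=6
R5=M[108]=2
R3=2^2=0
R1=108+4=112
R6=5-1=4
CMP R6, 3  (cmp 4,3)
JGT start: taken
R3=M[112]=23
R5=2-23=-21
R3=M[112]=23
R5=(-21)|23=-1
R5=M[112]=23
R3=23^23=0
R1=112+4=116
R6=4-1=3
CMP R6, 3  (cmp 3,3)
JGT start: not taken
R3=0*23=0
halt.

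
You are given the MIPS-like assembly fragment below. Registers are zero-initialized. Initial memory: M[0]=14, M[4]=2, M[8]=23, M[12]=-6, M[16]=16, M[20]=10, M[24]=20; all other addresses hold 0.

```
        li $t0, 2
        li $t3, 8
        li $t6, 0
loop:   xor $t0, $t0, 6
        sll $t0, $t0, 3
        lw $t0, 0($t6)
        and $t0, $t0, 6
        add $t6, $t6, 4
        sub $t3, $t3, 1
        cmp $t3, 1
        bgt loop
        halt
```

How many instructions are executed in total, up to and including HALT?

60

li $t0, 2 → $t0=2
li $t3, 8 → $t3=8
li $t6, 0 → $t6=0
xor $t0, $t0, 6 → $t0=2^6=4
sll $t0, $t0, 3 → $t0=4<<3=32
lw $t0, 0($t6) → $t0=M[0]=14
and $t0, $t0, 6 → $t0=14&6=6
add $t6, $t6, 4 → $t6=0+4=4
sub $t3, $t3, 1 → $t3=8-1=7
cmp $t3, 1  (cmp 7,1)
bgt loop: taken
xor $t0, $t0, 6 → $t0=6^6=0
sll $t0, $t0, 3 → $t0=0<<3=0
lw $t0, 0($t6) → $t0=M[4]=2
and $t0, $t0, 6 → $t0=2&6=2
add $t6, $t6, 4 → $t6=4+4=8
sub $t3, $t3, 1 → $t3=7-1=6
cmp $t3, 1  (cmp 6,1)
bgt loop: taken
xor $t0, $t0, 6 → $t0=2^6=4
sll $t0, $t0, 3 → $t0=4<<3=32
lw $t0, 0($t6) → $t0=M[8]=23
and $t0, $t0, 6 → $t0=23&6=6
add $t6, $t6, 4 → $t6=8+4=12
sub $t3, $t3, 1 → $t3=6-1=5
cmp $t3, 1  (cmp 5,1)
bgt loop: taken
xor $t0, $t0, 6 → $t0=6^6=0
sll $t0, $t0, 3 → $t0=0<<3=0
lw $t0, 0($t6) → $t0=M[12]=-6
and $t0, $t0, 6 → $t0=(-6)&6=2
add $t6, $t6, 4 → $t6=12+4=16
sub $t3, $t3, 1 → $t3=5-1=4
cmp $t3, 1  (cmp 4,1)
bgt loop: taken
xor $t0, $t0, 6 → $t0=2^6=4
sll $t0, $t0, 3 → $t0=4<<3=32
lw $t0, 0($t6) → $t0=M[16]=16
and $t0, $t0, 6 → $t0=16&6=0
add $t6, $t6, 4 → $t6=16+4=20
sub $t3, $t3, 1 → $t3=4-1=3
cmp $t3, 1  (cmp 3,1)
bgt loop: taken
xor $t0, $t0, 6 → $t0=0^6=6
sll $t0, $t0, 3 → $t0=6<<3=48
lw $t0, 0($t6) → $t0=M[20]=10
and $t0, $t0, 6 → $t0=10&6=2
add $t6, $t6, 4 → $t6=20+4=24
sub $t3, $t3, 1 → $t3=3-1=2
cmp $t3, 1  (cmp 2,1)
bgt loop: taken
xor $t0, $t0, 6 → $t0=2^6=4
sll $t0, $t0, 3 → $t0=4<<3=32
lw $t0, 0($t6) → $t0=M[24]=20
and $t0, $t0, 6 → $t0=20&6=4
add $t6, $t6, 4 → $t6=24+4=28
sub $t3, $t3, 1 → $t3=2-1=1
cmp $t3, 1  (cmp 1,1)
bgt loop: not taken
halt.
Total executed instructions: 60.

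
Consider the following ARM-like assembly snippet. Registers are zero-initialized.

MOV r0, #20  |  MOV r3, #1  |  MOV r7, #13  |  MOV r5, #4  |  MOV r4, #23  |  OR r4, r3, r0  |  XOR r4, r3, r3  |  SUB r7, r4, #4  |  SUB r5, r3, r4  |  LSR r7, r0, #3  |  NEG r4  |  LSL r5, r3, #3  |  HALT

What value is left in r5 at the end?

after MOV r0, #20: r0=20
after MOV r3, #1: r3=1
after MOV r7, #13: r7=13
after MOV r5, #4: r5=4
after MOV r4, #23: r4=23
after OR r4, r3, r0: r4=1|20=21
after XOR r4, r3, r3: r4=1^1=0
after SUB r7, r4, #4: r7=0-4=-4
after SUB r5, r3, r4: r5=1-0=1
after LSR r7, r0, #3: r7=20>>3=2
after NEG r4: r4=-(0)=0
after LSL r5, r3, #3: r5=1<<3=8
halt.

8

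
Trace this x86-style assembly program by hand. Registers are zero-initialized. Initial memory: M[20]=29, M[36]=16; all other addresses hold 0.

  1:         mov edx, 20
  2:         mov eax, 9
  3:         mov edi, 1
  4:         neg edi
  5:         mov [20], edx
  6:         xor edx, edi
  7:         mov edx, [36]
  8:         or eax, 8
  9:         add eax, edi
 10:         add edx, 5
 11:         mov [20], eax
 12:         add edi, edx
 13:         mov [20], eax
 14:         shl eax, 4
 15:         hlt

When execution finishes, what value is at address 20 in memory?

8

after mov edx, 20: edx=20
after mov eax, 9: eax=9
after mov edi, 1: edi=1
after neg edi: edi=-(1)=-1
mov [20], edx → M[20]=20
after xor edx, edi: edx=20^(-1)=-21
after mov edx, [36]: edx=M[36]=16
after or eax, 8: eax=9|8=9
after add eax, edi: eax=9+(-1)=8
after add edx, 5: edx=16+5=21
mov [20], eax → M[20]=8
after add edi, edx: edi=(-1)+21=20
mov [20], eax → M[20]=8
after shl eax, 4: eax=8<<4=128
halt.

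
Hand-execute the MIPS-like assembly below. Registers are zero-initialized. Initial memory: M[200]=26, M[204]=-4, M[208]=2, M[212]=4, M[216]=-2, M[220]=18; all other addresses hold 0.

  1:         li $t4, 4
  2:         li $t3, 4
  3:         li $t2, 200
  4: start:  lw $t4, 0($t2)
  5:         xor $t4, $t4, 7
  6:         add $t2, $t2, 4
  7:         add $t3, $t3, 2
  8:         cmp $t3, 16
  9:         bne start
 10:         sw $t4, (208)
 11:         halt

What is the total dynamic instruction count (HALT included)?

li $t4, 4 → $t4=4
li $t3, 4 → $t3=4
li $t2, 200 → $t2=200
lw $t4, 0($t2) → $t4=M[200]=26
xor $t4, $t4, 7 → $t4=26^7=29
add $t2, $t2, 4 → $t2=200+4=204
add $t3, $t3, 2 → $t3=4+2=6
cmp $t3, 16  (cmp 6,16)
bne start: taken
lw $t4, 0($t2) → $t4=M[204]=-4
xor $t4, $t4, 7 → $t4=(-4)^7=-5
add $t2, $t2, 4 → $t2=204+4=208
add $t3, $t3, 2 → $t3=6+2=8
cmp $t3, 16  (cmp 8,16)
bne start: taken
lw $t4, 0($t2) → $t4=M[208]=2
xor $t4, $t4, 7 → $t4=2^7=5
add $t2, $t2, 4 → $t2=208+4=212
add $t3, $t3, 2 → $t3=8+2=10
cmp $t3, 16  (cmp 10,16)
bne start: taken
lw $t4, 0($t2) → $t4=M[212]=4
xor $t4, $t4, 7 → $t4=4^7=3
add $t2, $t2, 4 → $t2=212+4=216
add $t3, $t3, 2 → $t3=10+2=12
cmp $t3, 16  (cmp 12,16)
bne start: taken
lw $t4, 0($t2) → $t4=M[216]=-2
xor $t4, $t4, 7 → $t4=(-2)^7=-7
add $t2, $t2, 4 → $t2=216+4=220
add $t3, $t3, 2 → $t3=12+2=14
cmp $t3, 16  (cmp 14,16)
bne start: taken
lw $t4, 0($t2) → $t4=M[220]=18
xor $t4, $t4, 7 → $t4=18^7=21
add $t2, $t2, 4 → $t2=220+4=224
add $t3, $t3, 2 → $t3=14+2=16
cmp $t3, 16  (cmp 16,16)
bne start: not taken
sw $t4, (208) → M[208]=21
halt.
Total executed instructions: 41.

41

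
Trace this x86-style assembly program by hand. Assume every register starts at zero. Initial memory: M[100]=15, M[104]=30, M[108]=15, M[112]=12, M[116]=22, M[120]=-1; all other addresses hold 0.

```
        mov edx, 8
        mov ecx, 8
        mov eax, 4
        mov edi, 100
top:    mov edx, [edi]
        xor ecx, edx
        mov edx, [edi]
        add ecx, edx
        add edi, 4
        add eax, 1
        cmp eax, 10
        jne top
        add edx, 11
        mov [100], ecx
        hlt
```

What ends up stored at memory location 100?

edx=8
ecx=8
eax=4
edi=100
edx=M[100]=15
ecx=8^15=7
edx=M[100]=15
ecx=7+15=22
edi=100+4=104
eax=4+1=5
cmp eax, 10  (cmp 5,10)
jne top: taken
edx=M[104]=30
ecx=22^30=8
edx=M[104]=30
ecx=8+30=38
edi=104+4=108
eax=5+1=6
cmp eax, 10  (cmp 6,10)
jne top: taken
edx=M[108]=15
ecx=38^15=41
edx=M[108]=15
ecx=41+15=56
edi=108+4=112
eax=6+1=7
cmp eax, 10  (cmp 7,10)
jne top: taken
edx=M[112]=12
ecx=56^12=52
edx=M[112]=12
ecx=52+12=64
edi=112+4=116
eax=7+1=8
cmp eax, 10  (cmp 8,10)
jne top: taken
edx=M[116]=22
ecx=64^22=86
edx=M[116]=22
ecx=86+22=108
edi=116+4=120
eax=8+1=9
cmp eax, 10  (cmp 9,10)
jne top: taken
edx=M[120]=-1
ecx=108^(-1)=-109
edx=M[120]=-1
ecx=(-109)+(-1)=-110
edi=120+4=124
eax=9+1=10
cmp eax, 10  (cmp 10,10)
jne top: not taken
edx=(-1)+11=10
mov [100], ecx → M[100]=-110
halt.

-110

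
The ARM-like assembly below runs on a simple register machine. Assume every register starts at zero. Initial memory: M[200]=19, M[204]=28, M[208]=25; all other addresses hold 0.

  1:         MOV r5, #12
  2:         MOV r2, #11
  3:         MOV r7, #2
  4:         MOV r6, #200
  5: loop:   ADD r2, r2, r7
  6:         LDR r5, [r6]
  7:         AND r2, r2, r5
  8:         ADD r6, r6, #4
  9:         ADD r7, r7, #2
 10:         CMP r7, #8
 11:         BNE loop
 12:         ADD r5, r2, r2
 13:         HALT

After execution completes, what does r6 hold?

after MOV r5, #12: r5=12
after MOV r2, #11: r2=11
after MOV r7, #2: r7=2
after MOV r6, #200: r6=200
after ADD r2, r2, r7: r2=11+2=13
after LDR r5, [r6]: r5=M[200]=19
after AND r2, r2, r5: r2=13&19=1
after ADD r6, r6, #4: r6=200+4=204
after ADD r7, r7, #2: r7=2+2=4
CMP r7, #8  (cmp 4,8)
BNE loop: taken
after ADD r2, r2, r7: r2=1+4=5
after LDR r5, [r6]: r5=M[204]=28
after AND r2, r2, r5: r2=5&28=4
after ADD r6, r6, #4: r6=204+4=208
after ADD r7, r7, #2: r7=4+2=6
CMP r7, #8  (cmp 6,8)
BNE loop: taken
after ADD r2, r2, r7: r2=4+6=10
after LDR r5, [r6]: r5=M[208]=25
after AND r2, r2, r5: r2=10&25=8
after ADD r6, r6, #4: r6=208+4=212
after ADD r7, r7, #2: r7=6+2=8
CMP r7, #8  (cmp 8,8)
BNE loop: not taken
after ADD r5, r2, r2: r5=8+8=16
halt.

212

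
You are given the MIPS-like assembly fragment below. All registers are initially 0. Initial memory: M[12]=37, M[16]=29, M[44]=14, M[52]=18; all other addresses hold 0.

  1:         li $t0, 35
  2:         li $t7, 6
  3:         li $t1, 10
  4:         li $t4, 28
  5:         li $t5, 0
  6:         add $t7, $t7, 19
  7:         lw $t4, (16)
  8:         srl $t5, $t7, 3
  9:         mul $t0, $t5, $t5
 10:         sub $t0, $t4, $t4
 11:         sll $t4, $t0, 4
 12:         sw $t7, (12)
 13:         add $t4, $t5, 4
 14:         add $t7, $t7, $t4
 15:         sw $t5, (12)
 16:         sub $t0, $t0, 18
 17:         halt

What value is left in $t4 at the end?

$t0=35
$t7=6
$t1=10
$t4=28
$t5=0
$t7=6+19=25
$t4=M[16]=29
$t5=25>>3=3
$t0=3*3=9
$t0=29-29=0
$t4=0<<4=0
sw $t7, (12) → M[12]=25
$t4=3+4=7
$t7=25+7=32
sw $t5, (12) → M[12]=3
$t0=0-18=-18
halt.

7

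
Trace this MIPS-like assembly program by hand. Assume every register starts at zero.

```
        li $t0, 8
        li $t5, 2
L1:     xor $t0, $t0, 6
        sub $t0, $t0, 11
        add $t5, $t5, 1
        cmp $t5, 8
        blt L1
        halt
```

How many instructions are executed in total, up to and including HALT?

li $t0, 8 → $t0=8
li $t5, 2 → $t5=2
xor $t0, $t0, 6 → $t0=8^6=14
sub $t0, $t0, 11 → $t0=14-11=3
add $t5, $t5, 1 → $t5=2+1=3
cmp $t5, 8  (cmp 3,8)
blt L1: taken
xor $t0, $t0, 6 → $t0=3^6=5
sub $t0, $t0, 11 → $t0=5-11=-6
add $t5, $t5, 1 → $t5=3+1=4
cmp $t5, 8  (cmp 4,8)
blt L1: taken
xor $t0, $t0, 6 → $t0=(-6)^6=-4
sub $t0, $t0, 11 → $t0=(-4)-11=-15
add $t5, $t5, 1 → $t5=4+1=5
cmp $t5, 8  (cmp 5,8)
blt L1: taken
xor $t0, $t0, 6 → $t0=(-15)^6=-9
sub $t0, $t0, 11 → $t0=(-9)-11=-20
add $t5, $t5, 1 → $t5=5+1=6
cmp $t5, 8  (cmp 6,8)
blt L1: taken
xor $t0, $t0, 6 → $t0=(-20)^6=-22
sub $t0, $t0, 11 → $t0=(-22)-11=-33
add $t5, $t5, 1 → $t5=6+1=7
cmp $t5, 8  (cmp 7,8)
blt L1: taken
xor $t0, $t0, 6 → $t0=(-33)^6=-39
sub $t0, $t0, 11 → $t0=(-39)-11=-50
add $t5, $t5, 1 → $t5=7+1=8
cmp $t5, 8  (cmp 8,8)
blt L1: not taken
halt.
Total executed instructions: 33.

33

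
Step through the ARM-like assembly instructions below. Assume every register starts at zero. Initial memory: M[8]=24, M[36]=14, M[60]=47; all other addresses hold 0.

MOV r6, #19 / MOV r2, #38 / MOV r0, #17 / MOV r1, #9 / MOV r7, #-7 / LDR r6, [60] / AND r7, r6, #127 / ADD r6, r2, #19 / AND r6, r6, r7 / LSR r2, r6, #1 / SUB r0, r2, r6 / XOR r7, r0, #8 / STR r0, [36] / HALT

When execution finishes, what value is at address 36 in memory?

after MOV r6, #19: r6=19
after MOV r2, #38: r2=38
after MOV r0, #17: r0=17
after MOV r1, #9: r1=9
after MOV r7, #-7: r7=-7
after LDR r6, [60]: r6=M[60]=47
after AND r7, r6, #127: r7=47&127=47
after ADD r6, r2, #19: r6=38+19=57
after AND r6, r6, r7: r6=57&47=41
after LSR r2, r6, #1: r2=41>>1=20
after SUB r0, r2, r6: r0=20-41=-21
after XOR r7, r0, #8: r7=(-21)^8=-29
STR r0, [36] → M[36]=-21
halt.

-21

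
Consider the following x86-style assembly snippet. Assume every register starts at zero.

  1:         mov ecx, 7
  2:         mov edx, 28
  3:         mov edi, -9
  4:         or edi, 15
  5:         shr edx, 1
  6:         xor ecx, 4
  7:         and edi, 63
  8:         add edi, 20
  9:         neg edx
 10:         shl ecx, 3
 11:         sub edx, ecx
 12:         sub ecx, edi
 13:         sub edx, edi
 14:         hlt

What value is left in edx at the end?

-121

ecx=7
edx=28
edi=-9
edi=(-9)|15=-1
edx=28>>1=14
ecx=7^4=3
edi=(-1)&63=63
edi=63+20=83
edx=-(14)=-14
ecx=3<<3=24
edx=(-14)-24=-38
ecx=24-83=-59
edx=(-38)-83=-121
halt.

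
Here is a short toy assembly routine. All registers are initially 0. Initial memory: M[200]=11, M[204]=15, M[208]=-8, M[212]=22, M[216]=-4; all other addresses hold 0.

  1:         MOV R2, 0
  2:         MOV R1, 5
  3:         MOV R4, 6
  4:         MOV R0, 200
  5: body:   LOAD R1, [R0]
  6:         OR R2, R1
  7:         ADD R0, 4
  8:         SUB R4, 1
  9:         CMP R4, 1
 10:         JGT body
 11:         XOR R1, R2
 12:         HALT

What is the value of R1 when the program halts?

R2=0
R1=5
R4=6
R0=200
R1=M[200]=11
R2=0|11=11
R0=200+4=204
R4=6-1=5
CMP R4, 1  (cmp 5,1)
JGT body: taken
R1=M[204]=15
R2=11|15=15
R0=204+4=208
R4=5-1=4
CMP R4, 1  (cmp 4,1)
JGT body: taken
R1=M[208]=-8
R2=15|(-8)=-1
R0=208+4=212
R4=4-1=3
CMP R4, 1  (cmp 3,1)
JGT body: taken
R1=M[212]=22
R2=(-1)|22=-1
R0=212+4=216
R4=3-1=2
CMP R4, 1  (cmp 2,1)
JGT body: taken
R1=M[216]=-4
R2=(-1)|(-4)=-1
R0=216+4=220
R4=2-1=1
CMP R4, 1  (cmp 1,1)
JGT body: not taken
R1=(-4)^(-1)=3
halt.

3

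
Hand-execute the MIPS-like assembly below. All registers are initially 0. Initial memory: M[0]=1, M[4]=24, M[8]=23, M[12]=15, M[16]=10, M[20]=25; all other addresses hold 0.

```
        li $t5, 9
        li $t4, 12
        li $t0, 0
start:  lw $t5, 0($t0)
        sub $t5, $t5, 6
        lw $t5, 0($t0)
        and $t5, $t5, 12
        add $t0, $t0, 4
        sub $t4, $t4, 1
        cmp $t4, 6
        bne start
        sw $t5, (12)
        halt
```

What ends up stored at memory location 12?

li $t5, 9 → $t5=9
li $t4, 12 → $t4=12
li $t0, 0 → $t0=0
lw $t5, 0($t0) → $t5=M[0]=1
sub $t5, $t5, 6 → $t5=1-6=-5
lw $t5, 0($t0) → $t5=M[0]=1
and $t5, $t5, 12 → $t5=1&12=0
add $t0, $t0, 4 → $t0=0+4=4
sub $t4, $t4, 1 → $t4=12-1=11
cmp $t4, 6  (cmp 11,6)
bne start: taken
lw $t5, 0($t0) → $t5=M[4]=24
sub $t5, $t5, 6 → $t5=24-6=18
lw $t5, 0($t0) → $t5=M[4]=24
and $t5, $t5, 12 → $t5=24&12=8
add $t0, $t0, 4 → $t0=4+4=8
sub $t4, $t4, 1 → $t4=11-1=10
cmp $t4, 6  (cmp 10,6)
bne start: taken
lw $t5, 0($t0) → $t5=M[8]=23
sub $t5, $t5, 6 → $t5=23-6=17
lw $t5, 0($t0) → $t5=M[8]=23
and $t5, $t5, 12 → $t5=23&12=4
add $t0, $t0, 4 → $t0=8+4=12
sub $t4, $t4, 1 → $t4=10-1=9
cmp $t4, 6  (cmp 9,6)
bne start: taken
lw $t5, 0($t0) → $t5=M[12]=15
sub $t5, $t5, 6 → $t5=15-6=9
lw $t5, 0($t0) → $t5=M[12]=15
and $t5, $t5, 12 → $t5=15&12=12
add $t0, $t0, 4 → $t0=12+4=16
sub $t4, $t4, 1 → $t4=9-1=8
cmp $t4, 6  (cmp 8,6)
bne start: taken
lw $t5, 0($t0) → $t5=M[16]=10
sub $t5, $t5, 6 → $t5=10-6=4
lw $t5, 0($t0) → $t5=M[16]=10
and $t5, $t5, 12 → $t5=10&12=8
add $t0, $t0, 4 → $t0=16+4=20
sub $t4, $t4, 1 → $t4=8-1=7
cmp $t4, 6  (cmp 7,6)
bne start: taken
lw $t5, 0($t0) → $t5=M[20]=25
sub $t5, $t5, 6 → $t5=25-6=19
lw $t5, 0($t0) → $t5=M[20]=25
and $t5, $t5, 12 → $t5=25&12=8
add $t0, $t0, 4 → $t0=20+4=24
sub $t4, $t4, 1 → $t4=7-1=6
cmp $t4, 6  (cmp 6,6)
bne start: not taken
sw $t5, (12) → M[12]=8
halt.

8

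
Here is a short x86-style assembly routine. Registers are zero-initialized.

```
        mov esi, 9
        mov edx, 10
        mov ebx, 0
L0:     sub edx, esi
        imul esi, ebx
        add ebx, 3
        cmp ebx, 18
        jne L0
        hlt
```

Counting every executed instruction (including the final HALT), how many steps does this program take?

esi=9
edx=10
ebx=0
edx=10-9=1
esi=9*0=0
ebx=0+3=3
cmp ebx, 18  (cmp 3,18)
jne L0: taken
edx=1-0=1
esi=0*3=0
ebx=3+3=6
cmp ebx, 18  (cmp 6,18)
jne L0: taken
edx=1-0=1
esi=0*6=0
ebx=6+3=9
cmp ebx, 18  (cmp 9,18)
jne L0: taken
edx=1-0=1
esi=0*9=0
ebx=9+3=12
cmp ebx, 18  (cmp 12,18)
jne L0: taken
edx=1-0=1
esi=0*12=0
ebx=12+3=15
cmp ebx, 18  (cmp 15,18)
jne L0: taken
edx=1-0=1
esi=0*15=0
ebx=15+3=18
cmp ebx, 18  (cmp 18,18)
jne L0: not taken
halt.
Total executed instructions: 34.

34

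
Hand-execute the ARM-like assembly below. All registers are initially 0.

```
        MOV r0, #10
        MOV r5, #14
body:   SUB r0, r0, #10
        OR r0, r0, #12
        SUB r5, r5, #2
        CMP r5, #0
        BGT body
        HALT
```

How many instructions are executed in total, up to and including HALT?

38

MOV r0, #10 → r0=10
MOV r5, #14 → r5=14
SUB r0, r0, #10 → r0=10-10=0
OR r0, r0, #12 → r0=0|12=12
SUB r5, r5, #2 → r5=14-2=12
CMP r5, #0  (cmp 12,0)
BGT body: taken
SUB r0, r0, #10 → r0=12-10=2
OR r0, r0, #12 → r0=2|12=14
SUB r5, r5, #2 → r5=12-2=10
CMP r5, #0  (cmp 10,0)
BGT body: taken
SUB r0, r0, #10 → r0=14-10=4
OR r0, r0, #12 → r0=4|12=12
SUB r5, r5, #2 → r5=10-2=8
CMP r5, #0  (cmp 8,0)
BGT body: taken
SUB r0, r0, #10 → r0=12-10=2
OR r0, r0, #12 → r0=2|12=14
SUB r5, r5, #2 → r5=8-2=6
CMP r5, #0  (cmp 6,0)
BGT body: taken
SUB r0, r0, #10 → r0=14-10=4
OR r0, r0, #12 → r0=4|12=12
SUB r5, r5, #2 → r5=6-2=4
CMP r5, #0  (cmp 4,0)
BGT body: taken
SUB r0, r0, #10 → r0=12-10=2
OR r0, r0, #12 → r0=2|12=14
SUB r5, r5, #2 → r5=4-2=2
CMP r5, #0  (cmp 2,0)
BGT body: taken
SUB r0, r0, #10 → r0=14-10=4
OR r0, r0, #12 → r0=4|12=12
SUB r5, r5, #2 → r5=2-2=0
CMP r5, #0  (cmp 0,0)
BGT body: not taken
halt.
Total executed instructions: 38.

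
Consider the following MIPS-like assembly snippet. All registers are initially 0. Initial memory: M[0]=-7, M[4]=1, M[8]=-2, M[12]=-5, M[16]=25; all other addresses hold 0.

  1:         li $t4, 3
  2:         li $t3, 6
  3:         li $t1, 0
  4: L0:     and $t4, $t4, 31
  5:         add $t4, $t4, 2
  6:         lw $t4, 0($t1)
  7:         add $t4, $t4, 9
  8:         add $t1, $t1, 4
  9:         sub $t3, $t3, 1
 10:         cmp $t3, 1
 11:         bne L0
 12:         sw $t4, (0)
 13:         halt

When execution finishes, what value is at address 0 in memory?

34

li $t4, 3 → $t4=3
li $t3, 6 → $t3=6
li $t1, 0 → $t1=0
and $t4, $t4, 31 → $t4=3&31=3
add $t4, $t4, 2 → $t4=3+2=5
lw $t4, 0($t1) → $t4=M[0]=-7
add $t4, $t4, 9 → $t4=(-7)+9=2
add $t1, $t1, 4 → $t1=0+4=4
sub $t3, $t3, 1 → $t3=6-1=5
cmp $t3, 1  (cmp 5,1)
bne L0: taken
and $t4, $t4, 31 → $t4=2&31=2
add $t4, $t4, 2 → $t4=2+2=4
lw $t4, 0($t1) → $t4=M[4]=1
add $t4, $t4, 9 → $t4=1+9=10
add $t1, $t1, 4 → $t1=4+4=8
sub $t3, $t3, 1 → $t3=5-1=4
cmp $t3, 1  (cmp 4,1)
bne L0: taken
and $t4, $t4, 31 → $t4=10&31=10
add $t4, $t4, 2 → $t4=10+2=12
lw $t4, 0($t1) → $t4=M[8]=-2
add $t4, $t4, 9 → $t4=(-2)+9=7
add $t1, $t1, 4 → $t1=8+4=12
sub $t3, $t3, 1 → $t3=4-1=3
cmp $t3, 1  (cmp 3,1)
bne L0: taken
and $t4, $t4, 31 → $t4=7&31=7
add $t4, $t4, 2 → $t4=7+2=9
lw $t4, 0($t1) → $t4=M[12]=-5
add $t4, $t4, 9 → $t4=(-5)+9=4
add $t1, $t1, 4 → $t1=12+4=16
sub $t3, $t3, 1 → $t3=3-1=2
cmp $t3, 1  (cmp 2,1)
bne L0: taken
and $t4, $t4, 31 → $t4=4&31=4
add $t4, $t4, 2 → $t4=4+2=6
lw $t4, 0($t1) → $t4=M[16]=25
add $t4, $t4, 9 → $t4=25+9=34
add $t1, $t1, 4 → $t1=16+4=20
sub $t3, $t3, 1 → $t3=2-1=1
cmp $t3, 1  (cmp 1,1)
bne L0: not taken
sw $t4, (0) → M[0]=34
halt.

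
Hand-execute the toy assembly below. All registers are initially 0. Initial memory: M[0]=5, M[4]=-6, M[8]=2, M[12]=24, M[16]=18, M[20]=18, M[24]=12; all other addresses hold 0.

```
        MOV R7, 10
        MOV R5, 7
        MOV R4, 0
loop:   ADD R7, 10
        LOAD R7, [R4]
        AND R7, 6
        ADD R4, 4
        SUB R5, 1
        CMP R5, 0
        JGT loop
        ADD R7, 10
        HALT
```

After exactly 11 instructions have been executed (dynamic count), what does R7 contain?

14

MOV R7, 10 → R7=10
MOV R5, 7 → R5=7
MOV R4, 0 → R4=0
ADD R7, 10 → R7=10+10=20
LOAD R7, [R4] → R7=M[0]=5
AND R7, 6 → R7=5&6=4
ADD R4, 4 → R4=0+4=4
SUB R5, 1 → R5=7-1=6
CMP R5, 0  (cmp 6,0)
JGT loop: taken
ADD R7, 10 → R7=4+10=14
After step 11: R7 = 14.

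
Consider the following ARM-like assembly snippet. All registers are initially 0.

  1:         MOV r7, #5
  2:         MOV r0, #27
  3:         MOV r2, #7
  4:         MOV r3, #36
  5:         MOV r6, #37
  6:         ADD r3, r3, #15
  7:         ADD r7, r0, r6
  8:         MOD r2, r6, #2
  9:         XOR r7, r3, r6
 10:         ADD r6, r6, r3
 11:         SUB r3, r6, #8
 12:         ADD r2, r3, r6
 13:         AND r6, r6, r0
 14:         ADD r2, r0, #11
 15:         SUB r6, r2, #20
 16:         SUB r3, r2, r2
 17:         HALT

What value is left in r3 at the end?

MOV r7, #5 → r7=5
MOV r0, #27 → r0=27
MOV r2, #7 → r2=7
MOV r3, #36 → r3=36
MOV r6, #37 → r6=37
ADD r3, r3, #15 → r3=36+15=51
ADD r7, r0, r6 → r7=27+37=64
MOD r2, r6, #2 → r2=37%2=1
XOR r7, r3, r6 → r7=51^37=22
ADD r6, r6, r3 → r6=37+51=88
SUB r3, r6, #8 → r3=88-8=80
ADD r2, r3, r6 → r2=80+88=168
AND r6, r6, r0 → r6=88&27=24
ADD r2, r0, #11 → r2=27+11=38
SUB r6, r2, #20 → r6=38-20=18
SUB r3, r2, r2 → r3=38-38=0
halt.

0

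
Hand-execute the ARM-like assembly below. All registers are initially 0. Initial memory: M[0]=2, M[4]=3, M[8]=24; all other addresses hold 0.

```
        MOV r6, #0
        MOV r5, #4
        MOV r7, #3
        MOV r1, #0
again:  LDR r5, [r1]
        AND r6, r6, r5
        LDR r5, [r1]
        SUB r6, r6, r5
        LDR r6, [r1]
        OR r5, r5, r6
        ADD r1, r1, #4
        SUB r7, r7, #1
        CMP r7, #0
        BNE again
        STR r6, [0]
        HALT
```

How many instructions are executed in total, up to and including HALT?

36

MOV r6, #0 → r6=0
MOV r5, #4 → r5=4
MOV r7, #3 → r7=3
MOV r1, #0 → r1=0
LDR r5, [r1] → r5=M[0]=2
AND r6, r6, r5 → r6=0&2=0
LDR r5, [r1] → r5=M[0]=2
SUB r6, r6, r5 → r6=0-2=-2
LDR r6, [r1] → r6=M[0]=2
OR r5, r5, r6 → r5=2|2=2
ADD r1, r1, #4 → r1=0+4=4
SUB r7, r7, #1 → r7=3-1=2
CMP r7, #0  (cmp 2,0)
BNE again: taken
LDR r5, [r1] → r5=M[4]=3
AND r6, r6, r5 → r6=2&3=2
LDR r5, [r1] → r5=M[4]=3
SUB r6, r6, r5 → r6=2-3=-1
LDR r6, [r1] → r6=M[4]=3
OR r5, r5, r6 → r5=3|3=3
ADD r1, r1, #4 → r1=4+4=8
SUB r7, r7, #1 → r7=2-1=1
CMP r7, #0  (cmp 1,0)
BNE again: taken
LDR r5, [r1] → r5=M[8]=24
AND r6, r6, r5 → r6=3&24=0
LDR r5, [r1] → r5=M[8]=24
SUB r6, r6, r5 → r6=0-24=-24
LDR r6, [r1] → r6=M[8]=24
OR r5, r5, r6 → r5=24|24=24
ADD r1, r1, #4 → r1=8+4=12
SUB r7, r7, #1 → r7=1-1=0
CMP r7, #0  (cmp 0,0)
BNE again: not taken
STR r6, [0] → M[0]=24
halt.
Total executed instructions: 36.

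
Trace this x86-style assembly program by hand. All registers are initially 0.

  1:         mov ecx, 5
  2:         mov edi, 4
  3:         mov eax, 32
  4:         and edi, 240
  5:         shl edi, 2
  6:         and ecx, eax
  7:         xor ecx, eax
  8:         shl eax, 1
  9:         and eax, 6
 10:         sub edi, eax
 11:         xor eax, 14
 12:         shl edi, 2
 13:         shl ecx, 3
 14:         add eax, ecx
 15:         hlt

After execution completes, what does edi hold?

0

mov ecx, 5 → ecx=5
mov edi, 4 → edi=4
mov eax, 32 → eax=32
and edi, 240 → edi=4&240=0
shl edi, 2 → edi=0<<2=0
and ecx, eax → ecx=5&32=0
xor ecx, eax → ecx=0^32=32
shl eax, 1 → eax=32<<1=64
and eax, 6 → eax=64&6=0
sub edi, eax → edi=0-0=0
xor eax, 14 → eax=0^14=14
shl edi, 2 → edi=0<<2=0
shl ecx, 3 → ecx=32<<3=256
add eax, ecx → eax=14+256=270
halt.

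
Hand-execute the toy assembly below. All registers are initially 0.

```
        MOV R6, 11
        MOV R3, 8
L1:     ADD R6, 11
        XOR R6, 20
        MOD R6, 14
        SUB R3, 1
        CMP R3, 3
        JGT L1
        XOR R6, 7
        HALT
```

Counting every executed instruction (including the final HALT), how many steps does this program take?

34

R6=11
R3=8
R6=11+11=22
R6=22^20=2
R6=2%14=2
R3=8-1=7
CMP R3, 3  (cmp 7,3)
JGT L1: taken
R6=2+11=13
R6=13^20=25
R6=25%14=11
R3=7-1=6
CMP R3, 3  (cmp 6,3)
JGT L1: taken
R6=11+11=22
R6=22^20=2
R6=2%14=2
R3=6-1=5
CMP R3, 3  (cmp 5,3)
JGT L1: taken
R6=2+11=13
R6=13^20=25
R6=25%14=11
R3=5-1=4
CMP R3, 3  (cmp 4,3)
JGT L1: taken
R6=11+11=22
R6=22^20=2
R6=2%14=2
R3=4-1=3
CMP R3, 3  (cmp 3,3)
JGT L1: not taken
R6=2^7=5
halt.
Total executed instructions: 34.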